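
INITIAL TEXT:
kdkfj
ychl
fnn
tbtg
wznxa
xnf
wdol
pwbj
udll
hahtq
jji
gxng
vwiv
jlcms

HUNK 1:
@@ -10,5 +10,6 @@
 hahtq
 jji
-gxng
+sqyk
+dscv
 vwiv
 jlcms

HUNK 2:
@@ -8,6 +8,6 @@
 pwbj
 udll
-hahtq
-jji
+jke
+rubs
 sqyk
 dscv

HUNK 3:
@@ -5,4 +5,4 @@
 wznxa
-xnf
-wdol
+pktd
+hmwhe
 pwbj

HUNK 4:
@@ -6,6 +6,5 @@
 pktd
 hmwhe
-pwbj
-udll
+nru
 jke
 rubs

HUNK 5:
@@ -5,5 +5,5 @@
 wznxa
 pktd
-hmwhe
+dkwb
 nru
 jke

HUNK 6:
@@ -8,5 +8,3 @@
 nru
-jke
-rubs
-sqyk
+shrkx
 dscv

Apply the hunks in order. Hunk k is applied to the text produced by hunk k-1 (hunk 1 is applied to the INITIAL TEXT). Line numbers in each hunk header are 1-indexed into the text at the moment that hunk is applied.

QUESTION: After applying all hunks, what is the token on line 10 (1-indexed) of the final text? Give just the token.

Hunk 1: at line 10 remove [gxng] add [sqyk,dscv] -> 15 lines: kdkfj ychl fnn tbtg wznxa xnf wdol pwbj udll hahtq jji sqyk dscv vwiv jlcms
Hunk 2: at line 8 remove [hahtq,jji] add [jke,rubs] -> 15 lines: kdkfj ychl fnn tbtg wznxa xnf wdol pwbj udll jke rubs sqyk dscv vwiv jlcms
Hunk 3: at line 5 remove [xnf,wdol] add [pktd,hmwhe] -> 15 lines: kdkfj ychl fnn tbtg wznxa pktd hmwhe pwbj udll jke rubs sqyk dscv vwiv jlcms
Hunk 4: at line 6 remove [pwbj,udll] add [nru] -> 14 lines: kdkfj ychl fnn tbtg wznxa pktd hmwhe nru jke rubs sqyk dscv vwiv jlcms
Hunk 5: at line 5 remove [hmwhe] add [dkwb] -> 14 lines: kdkfj ychl fnn tbtg wznxa pktd dkwb nru jke rubs sqyk dscv vwiv jlcms
Hunk 6: at line 8 remove [jke,rubs,sqyk] add [shrkx] -> 12 lines: kdkfj ychl fnn tbtg wznxa pktd dkwb nru shrkx dscv vwiv jlcms
Final line 10: dscv

Answer: dscv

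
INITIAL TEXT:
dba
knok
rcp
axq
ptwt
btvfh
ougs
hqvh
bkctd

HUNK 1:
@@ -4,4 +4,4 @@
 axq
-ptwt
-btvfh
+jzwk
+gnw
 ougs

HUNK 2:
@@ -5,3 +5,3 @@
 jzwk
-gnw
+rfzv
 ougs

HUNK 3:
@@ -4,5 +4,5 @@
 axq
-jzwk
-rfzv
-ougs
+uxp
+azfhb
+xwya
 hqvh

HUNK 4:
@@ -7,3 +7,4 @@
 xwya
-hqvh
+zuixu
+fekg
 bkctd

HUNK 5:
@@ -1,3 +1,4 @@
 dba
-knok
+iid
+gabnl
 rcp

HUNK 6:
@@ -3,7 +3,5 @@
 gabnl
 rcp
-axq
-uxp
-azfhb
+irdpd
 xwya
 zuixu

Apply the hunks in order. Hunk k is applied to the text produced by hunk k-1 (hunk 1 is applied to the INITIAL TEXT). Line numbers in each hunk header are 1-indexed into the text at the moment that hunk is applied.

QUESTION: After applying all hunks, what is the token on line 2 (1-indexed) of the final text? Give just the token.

Answer: iid

Derivation:
Hunk 1: at line 4 remove [ptwt,btvfh] add [jzwk,gnw] -> 9 lines: dba knok rcp axq jzwk gnw ougs hqvh bkctd
Hunk 2: at line 5 remove [gnw] add [rfzv] -> 9 lines: dba knok rcp axq jzwk rfzv ougs hqvh bkctd
Hunk 3: at line 4 remove [jzwk,rfzv,ougs] add [uxp,azfhb,xwya] -> 9 lines: dba knok rcp axq uxp azfhb xwya hqvh bkctd
Hunk 4: at line 7 remove [hqvh] add [zuixu,fekg] -> 10 lines: dba knok rcp axq uxp azfhb xwya zuixu fekg bkctd
Hunk 5: at line 1 remove [knok] add [iid,gabnl] -> 11 lines: dba iid gabnl rcp axq uxp azfhb xwya zuixu fekg bkctd
Hunk 6: at line 3 remove [axq,uxp,azfhb] add [irdpd] -> 9 lines: dba iid gabnl rcp irdpd xwya zuixu fekg bkctd
Final line 2: iid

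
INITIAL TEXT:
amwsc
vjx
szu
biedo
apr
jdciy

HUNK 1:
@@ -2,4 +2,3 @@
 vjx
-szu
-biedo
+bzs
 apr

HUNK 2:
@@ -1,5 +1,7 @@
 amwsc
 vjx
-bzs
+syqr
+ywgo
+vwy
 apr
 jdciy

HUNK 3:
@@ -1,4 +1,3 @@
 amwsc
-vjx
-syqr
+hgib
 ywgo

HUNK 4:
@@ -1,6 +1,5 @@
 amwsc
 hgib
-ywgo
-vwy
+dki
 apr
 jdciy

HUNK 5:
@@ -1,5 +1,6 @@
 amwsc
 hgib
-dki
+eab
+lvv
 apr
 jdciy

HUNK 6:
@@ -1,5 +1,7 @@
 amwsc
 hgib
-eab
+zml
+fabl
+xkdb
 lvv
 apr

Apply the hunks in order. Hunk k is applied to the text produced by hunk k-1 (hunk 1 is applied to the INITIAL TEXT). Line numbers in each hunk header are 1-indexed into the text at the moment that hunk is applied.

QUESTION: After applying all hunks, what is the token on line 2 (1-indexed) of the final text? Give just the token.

Answer: hgib

Derivation:
Hunk 1: at line 2 remove [szu,biedo] add [bzs] -> 5 lines: amwsc vjx bzs apr jdciy
Hunk 2: at line 1 remove [bzs] add [syqr,ywgo,vwy] -> 7 lines: amwsc vjx syqr ywgo vwy apr jdciy
Hunk 3: at line 1 remove [vjx,syqr] add [hgib] -> 6 lines: amwsc hgib ywgo vwy apr jdciy
Hunk 4: at line 1 remove [ywgo,vwy] add [dki] -> 5 lines: amwsc hgib dki apr jdciy
Hunk 5: at line 1 remove [dki] add [eab,lvv] -> 6 lines: amwsc hgib eab lvv apr jdciy
Hunk 6: at line 1 remove [eab] add [zml,fabl,xkdb] -> 8 lines: amwsc hgib zml fabl xkdb lvv apr jdciy
Final line 2: hgib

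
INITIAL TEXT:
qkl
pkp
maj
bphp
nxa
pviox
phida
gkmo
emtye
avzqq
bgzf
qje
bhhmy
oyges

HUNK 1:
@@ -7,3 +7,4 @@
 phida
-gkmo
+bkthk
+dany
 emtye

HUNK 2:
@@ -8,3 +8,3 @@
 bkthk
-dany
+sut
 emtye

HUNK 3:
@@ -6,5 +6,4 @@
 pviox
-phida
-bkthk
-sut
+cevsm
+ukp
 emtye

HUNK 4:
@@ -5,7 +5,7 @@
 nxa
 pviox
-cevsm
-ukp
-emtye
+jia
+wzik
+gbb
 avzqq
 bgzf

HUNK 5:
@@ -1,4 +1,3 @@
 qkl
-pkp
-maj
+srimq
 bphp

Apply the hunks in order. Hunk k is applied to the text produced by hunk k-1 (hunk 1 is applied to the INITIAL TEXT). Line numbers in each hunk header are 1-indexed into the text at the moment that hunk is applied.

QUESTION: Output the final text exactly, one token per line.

Answer: qkl
srimq
bphp
nxa
pviox
jia
wzik
gbb
avzqq
bgzf
qje
bhhmy
oyges

Derivation:
Hunk 1: at line 7 remove [gkmo] add [bkthk,dany] -> 15 lines: qkl pkp maj bphp nxa pviox phida bkthk dany emtye avzqq bgzf qje bhhmy oyges
Hunk 2: at line 8 remove [dany] add [sut] -> 15 lines: qkl pkp maj bphp nxa pviox phida bkthk sut emtye avzqq bgzf qje bhhmy oyges
Hunk 3: at line 6 remove [phida,bkthk,sut] add [cevsm,ukp] -> 14 lines: qkl pkp maj bphp nxa pviox cevsm ukp emtye avzqq bgzf qje bhhmy oyges
Hunk 4: at line 5 remove [cevsm,ukp,emtye] add [jia,wzik,gbb] -> 14 lines: qkl pkp maj bphp nxa pviox jia wzik gbb avzqq bgzf qje bhhmy oyges
Hunk 5: at line 1 remove [pkp,maj] add [srimq] -> 13 lines: qkl srimq bphp nxa pviox jia wzik gbb avzqq bgzf qje bhhmy oyges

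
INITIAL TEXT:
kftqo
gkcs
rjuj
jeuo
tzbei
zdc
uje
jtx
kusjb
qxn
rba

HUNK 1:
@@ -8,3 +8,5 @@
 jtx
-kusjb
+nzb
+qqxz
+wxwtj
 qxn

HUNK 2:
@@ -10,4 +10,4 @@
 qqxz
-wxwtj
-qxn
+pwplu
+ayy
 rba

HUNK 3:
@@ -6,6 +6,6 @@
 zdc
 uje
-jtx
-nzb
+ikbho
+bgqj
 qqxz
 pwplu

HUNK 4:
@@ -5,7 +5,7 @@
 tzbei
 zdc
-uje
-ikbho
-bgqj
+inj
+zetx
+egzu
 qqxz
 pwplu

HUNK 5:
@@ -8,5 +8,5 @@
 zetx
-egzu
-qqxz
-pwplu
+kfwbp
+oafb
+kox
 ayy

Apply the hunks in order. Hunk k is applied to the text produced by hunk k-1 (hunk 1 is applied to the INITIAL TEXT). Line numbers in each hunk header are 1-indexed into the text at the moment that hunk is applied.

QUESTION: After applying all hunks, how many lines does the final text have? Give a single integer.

Answer: 13

Derivation:
Hunk 1: at line 8 remove [kusjb] add [nzb,qqxz,wxwtj] -> 13 lines: kftqo gkcs rjuj jeuo tzbei zdc uje jtx nzb qqxz wxwtj qxn rba
Hunk 2: at line 10 remove [wxwtj,qxn] add [pwplu,ayy] -> 13 lines: kftqo gkcs rjuj jeuo tzbei zdc uje jtx nzb qqxz pwplu ayy rba
Hunk 3: at line 6 remove [jtx,nzb] add [ikbho,bgqj] -> 13 lines: kftqo gkcs rjuj jeuo tzbei zdc uje ikbho bgqj qqxz pwplu ayy rba
Hunk 4: at line 5 remove [uje,ikbho,bgqj] add [inj,zetx,egzu] -> 13 lines: kftqo gkcs rjuj jeuo tzbei zdc inj zetx egzu qqxz pwplu ayy rba
Hunk 5: at line 8 remove [egzu,qqxz,pwplu] add [kfwbp,oafb,kox] -> 13 lines: kftqo gkcs rjuj jeuo tzbei zdc inj zetx kfwbp oafb kox ayy rba
Final line count: 13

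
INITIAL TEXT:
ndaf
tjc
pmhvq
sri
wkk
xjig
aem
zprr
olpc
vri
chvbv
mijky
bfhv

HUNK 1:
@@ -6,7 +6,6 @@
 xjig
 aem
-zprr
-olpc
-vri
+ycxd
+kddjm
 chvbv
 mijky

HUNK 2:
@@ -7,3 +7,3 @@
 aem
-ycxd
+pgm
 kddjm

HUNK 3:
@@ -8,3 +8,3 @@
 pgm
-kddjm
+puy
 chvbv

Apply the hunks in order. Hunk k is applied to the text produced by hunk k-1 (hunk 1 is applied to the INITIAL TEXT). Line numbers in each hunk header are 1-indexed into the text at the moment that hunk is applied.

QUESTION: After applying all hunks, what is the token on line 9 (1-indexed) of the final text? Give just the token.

Hunk 1: at line 6 remove [zprr,olpc,vri] add [ycxd,kddjm] -> 12 lines: ndaf tjc pmhvq sri wkk xjig aem ycxd kddjm chvbv mijky bfhv
Hunk 2: at line 7 remove [ycxd] add [pgm] -> 12 lines: ndaf tjc pmhvq sri wkk xjig aem pgm kddjm chvbv mijky bfhv
Hunk 3: at line 8 remove [kddjm] add [puy] -> 12 lines: ndaf tjc pmhvq sri wkk xjig aem pgm puy chvbv mijky bfhv
Final line 9: puy

Answer: puy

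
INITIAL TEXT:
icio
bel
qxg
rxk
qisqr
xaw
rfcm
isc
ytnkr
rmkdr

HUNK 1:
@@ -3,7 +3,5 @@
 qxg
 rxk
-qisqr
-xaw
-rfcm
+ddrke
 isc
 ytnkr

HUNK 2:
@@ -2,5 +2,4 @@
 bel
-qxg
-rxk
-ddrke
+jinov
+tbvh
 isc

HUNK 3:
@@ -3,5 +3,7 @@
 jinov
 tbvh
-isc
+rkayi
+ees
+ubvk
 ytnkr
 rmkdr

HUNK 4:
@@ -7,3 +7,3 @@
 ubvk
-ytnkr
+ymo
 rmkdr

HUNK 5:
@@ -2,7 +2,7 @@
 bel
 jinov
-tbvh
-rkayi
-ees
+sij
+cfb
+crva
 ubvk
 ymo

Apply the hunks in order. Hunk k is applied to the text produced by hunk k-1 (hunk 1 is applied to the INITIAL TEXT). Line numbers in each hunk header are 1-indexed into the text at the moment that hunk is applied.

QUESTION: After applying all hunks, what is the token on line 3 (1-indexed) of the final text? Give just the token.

Answer: jinov

Derivation:
Hunk 1: at line 3 remove [qisqr,xaw,rfcm] add [ddrke] -> 8 lines: icio bel qxg rxk ddrke isc ytnkr rmkdr
Hunk 2: at line 2 remove [qxg,rxk,ddrke] add [jinov,tbvh] -> 7 lines: icio bel jinov tbvh isc ytnkr rmkdr
Hunk 3: at line 3 remove [isc] add [rkayi,ees,ubvk] -> 9 lines: icio bel jinov tbvh rkayi ees ubvk ytnkr rmkdr
Hunk 4: at line 7 remove [ytnkr] add [ymo] -> 9 lines: icio bel jinov tbvh rkayi ees ubvk ymo rmkdr
Hunk 5: at line 2 remove [tbvh,rkayi,ees] add [sij,cfb,crva] -> 9 lines: icio bel jinov sij cfb crva ubvk ymo rmkdr
Final line 3: jinov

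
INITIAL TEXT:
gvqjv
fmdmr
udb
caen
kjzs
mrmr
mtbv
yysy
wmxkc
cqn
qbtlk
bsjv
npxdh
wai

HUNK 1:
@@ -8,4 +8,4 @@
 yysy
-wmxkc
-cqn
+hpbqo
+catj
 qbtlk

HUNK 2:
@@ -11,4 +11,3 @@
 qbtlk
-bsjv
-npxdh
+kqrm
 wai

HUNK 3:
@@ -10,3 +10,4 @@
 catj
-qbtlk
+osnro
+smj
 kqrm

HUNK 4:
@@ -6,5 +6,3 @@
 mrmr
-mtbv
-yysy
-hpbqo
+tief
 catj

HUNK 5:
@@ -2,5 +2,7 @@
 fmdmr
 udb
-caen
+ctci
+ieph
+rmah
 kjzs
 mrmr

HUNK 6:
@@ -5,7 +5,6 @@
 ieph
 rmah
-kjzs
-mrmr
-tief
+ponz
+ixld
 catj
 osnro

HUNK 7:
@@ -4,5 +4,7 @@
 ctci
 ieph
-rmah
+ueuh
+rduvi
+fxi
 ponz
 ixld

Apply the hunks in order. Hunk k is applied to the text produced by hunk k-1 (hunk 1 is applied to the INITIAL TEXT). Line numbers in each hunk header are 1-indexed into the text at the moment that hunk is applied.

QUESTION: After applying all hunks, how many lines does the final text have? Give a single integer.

Answer: 15

Derivation:
Hunk 1: at line 8 remove [wmxkc,cqn] add [hpbqo,catj] -> 14 lines: gvqjv fmdmr udb caen kjzs mrmr mtbv yysy hpbqo catj qbtlk bsjv npxdh wai
Hunk 2: at line 11 remove [bsjv,npxdh] add [kqrm] -> 13 lines: gvqjv fmdmr udb caen kjzs mrmr mtbv yysy hpbqo catj qbtlk kqrm wai
Hunk 3: at line 10 remove [qbtlk] add [osnro,smj] -> 14 lines: gvqjv fmdmr udb caen kjzs mrmr mtbv yysy hpbqo catj osnro smj kqrm wai
Hunk 4: at line 6 remove [mtbv,yysy,hpbqo] add [tief] -> 12 lines: gvqjv fmdmr udb caen kjzs mrmr tief catj osnro smj kqrm wai
Hunk 5: at line 2 remove [caen] add [ctci,ieph,rmah] -> 14 lines: gvqjv fmdmr udb ctci ieph rmah kjzs mrmr tief catj osnro smj kqrm wai
Hunk 6: at line 5 remove [kjzs,mrmr,tief] add [ponz,ixld] -> 13 lines: gvqjv fmdmr udb ctci ieph rmah ponz ixld catj osnro smj kqrm wai
Hunk 7: at line 4 remove [rmah] add [ueuh,rduvi,fxi] -> 15 lines: gvqjv fmdmr udb ctci ieph ueuh rduvi fxi ponz ixld catj osnro smj kqrm wai
Final line count: 15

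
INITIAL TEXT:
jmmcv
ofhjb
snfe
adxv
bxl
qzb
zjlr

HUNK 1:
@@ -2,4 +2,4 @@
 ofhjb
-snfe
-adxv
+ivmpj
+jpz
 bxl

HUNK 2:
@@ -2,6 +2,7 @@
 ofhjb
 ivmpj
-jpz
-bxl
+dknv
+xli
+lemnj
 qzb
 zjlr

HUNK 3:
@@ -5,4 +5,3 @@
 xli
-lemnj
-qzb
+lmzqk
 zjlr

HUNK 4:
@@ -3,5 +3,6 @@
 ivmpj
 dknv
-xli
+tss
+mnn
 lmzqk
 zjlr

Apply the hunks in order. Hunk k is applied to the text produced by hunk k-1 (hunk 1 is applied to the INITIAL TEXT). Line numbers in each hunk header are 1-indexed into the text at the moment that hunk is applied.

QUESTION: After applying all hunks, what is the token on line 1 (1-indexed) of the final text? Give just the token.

Answer: jmmcv

Derivation:
Hunk 1: at line 2 remove [snfe,adxv] add [ivmpj,jpz] -> 7 lines: jmmcv ofhjb ivmpj jpz bxl qzb zjlr
Hunk 2: at line 2 remove [jpz,bxl] add [dknv,xli,lemnj] -> 8 lines: jmmcv ofhjb ivmpj dknv xli lemnj qzb zjlr
Hunk 3: at line 5 remove [lemnj,qzb] add [lmzqk] -> 7 lines: jmmcv ofhjb ivmpj dknv xli lmzqk zjlr
Hunk 4: at line 3 remove [xli] add [tss,mnn] -> 8 lines: jmmcv ofhjb ivmpj dknv tss mnn lmzqk zjlr
Final line 1: jmmcv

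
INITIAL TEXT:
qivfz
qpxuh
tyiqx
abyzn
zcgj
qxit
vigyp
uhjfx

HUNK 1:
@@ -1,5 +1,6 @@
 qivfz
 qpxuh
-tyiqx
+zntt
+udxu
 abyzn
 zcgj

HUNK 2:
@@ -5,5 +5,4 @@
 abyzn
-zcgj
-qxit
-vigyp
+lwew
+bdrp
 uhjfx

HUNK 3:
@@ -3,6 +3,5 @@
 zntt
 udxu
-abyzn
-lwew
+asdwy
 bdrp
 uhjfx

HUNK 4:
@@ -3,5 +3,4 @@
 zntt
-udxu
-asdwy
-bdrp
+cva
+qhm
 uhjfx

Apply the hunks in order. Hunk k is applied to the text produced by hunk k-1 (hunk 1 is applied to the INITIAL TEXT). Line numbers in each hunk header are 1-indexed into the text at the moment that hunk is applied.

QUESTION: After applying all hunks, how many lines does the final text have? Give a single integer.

Hunk 1: at line 1 remove [tyiqx] add [zntt,udxu] -> 9 lines: qivfz qpxuh zntt udxu abyzn zcgj qxit vigyp uhjfx
Hunk 2: at line 5 remove [zcgj,qxit,vigyp] add [lwew,bdrp] -> 8 lines: qivfz qpxuh zntt udxu abyzn lwew bdrp uhjfx
Hunk 3: at line 3 remove [abyzn,lwew] add [asdwy] -> 7 lines: qivfz qpxuh zntt udxu asdwy bdrp uhjfx
Hunk 4: at line 3 remove [udxu,asdwy,bdrp] add [cva,qhm] -> 6 lines: qivfz qpxuh zntt cva qhm uhjfx
Final line count: 6

Answer: 6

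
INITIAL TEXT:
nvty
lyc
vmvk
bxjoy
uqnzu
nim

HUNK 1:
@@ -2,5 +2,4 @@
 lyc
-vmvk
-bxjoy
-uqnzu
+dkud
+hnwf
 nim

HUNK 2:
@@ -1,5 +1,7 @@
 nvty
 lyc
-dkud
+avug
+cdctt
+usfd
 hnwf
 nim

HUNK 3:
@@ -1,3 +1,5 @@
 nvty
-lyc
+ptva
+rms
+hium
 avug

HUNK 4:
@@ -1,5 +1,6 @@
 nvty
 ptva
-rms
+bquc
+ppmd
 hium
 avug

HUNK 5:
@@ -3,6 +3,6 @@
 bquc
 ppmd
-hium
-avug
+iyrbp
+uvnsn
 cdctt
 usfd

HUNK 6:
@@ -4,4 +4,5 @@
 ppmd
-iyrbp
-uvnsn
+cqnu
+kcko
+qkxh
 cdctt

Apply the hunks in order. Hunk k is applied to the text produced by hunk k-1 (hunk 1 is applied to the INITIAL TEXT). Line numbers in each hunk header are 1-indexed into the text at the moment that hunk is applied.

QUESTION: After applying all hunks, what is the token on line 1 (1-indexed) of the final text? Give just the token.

Answer: nvty

Derivation:
Hunk 1: at line 2 remove [vmvk,bxjoy,uqnzu] add [dkud,hnwf] -> 5 lines: nvty lyc dkud hnwf nim
Hunk 2: at line 1 remove [dkud] add [avug,cdctt,usfd] -> 7 lines: nvty lyc avug cdctt usfd hnwf nim
Hunk 3: at line 1 remove [lyc] add [ptva,rms,hium] -> 9 lines: nvty ptva rms hium avug cdctt usfd hnwf nim
Hunk 4: at line 1 remove [rms] add [bquc,ppmd] -> 10 lines: nvty ptva bquc ppmd hium avug cdctt usfd hnwf nim
Hunk 5: at line 3 remove [hium,avug] add [iyrbp,uvnsn] -> 10 lines: nvty ptva bquc ppmd iyrbp uvnsn cdctt usfd hnwf nim
Hunk 6: at line 4 remove [iyrbp,uvnsn] add [cqnu,kcko,qkxh] -> 11 lines: nvty ptva bquc ppmd cqnu kcko qkxh cdctt usfd hnwf nim
Final line 1: nvty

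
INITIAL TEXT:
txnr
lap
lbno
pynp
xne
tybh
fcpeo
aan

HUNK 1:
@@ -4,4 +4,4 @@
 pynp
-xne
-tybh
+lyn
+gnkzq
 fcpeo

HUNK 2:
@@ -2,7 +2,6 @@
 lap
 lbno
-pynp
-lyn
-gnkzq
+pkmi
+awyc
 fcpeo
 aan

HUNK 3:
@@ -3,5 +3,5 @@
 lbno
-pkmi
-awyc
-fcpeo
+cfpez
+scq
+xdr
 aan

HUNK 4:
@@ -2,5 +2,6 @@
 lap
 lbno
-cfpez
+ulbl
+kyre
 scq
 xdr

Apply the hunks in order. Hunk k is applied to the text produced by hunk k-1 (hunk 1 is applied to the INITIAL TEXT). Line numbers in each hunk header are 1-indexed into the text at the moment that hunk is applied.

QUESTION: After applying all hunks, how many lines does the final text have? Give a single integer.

Hunk 1: at line 4 remove [xne,tybh] add [lyn,gnkzq] -> 8 lines: txnr lap lbno pynp lyn gnkzq fcpeo aan
Hunk 2: at line 2 remove [pynp,lyn,gnkzq] add [pkmi,awyc] -> 7 lines: txnr lap lbno pkmi awyc fcpeo aan
Hunk 3: at line 3 remove [pkmi,awyc,fcpeo] add [cfpez,scq,xdr] -> 7 lines: txnr lap lbno cfpez scq xdr aan
Hunk 4: at line 2 remove [cfpez] add [ulbl,kyre] -> 8 lines: txnr lap lbno ulbl kyre scq xdr aan
Final line count: 8

Answer: 8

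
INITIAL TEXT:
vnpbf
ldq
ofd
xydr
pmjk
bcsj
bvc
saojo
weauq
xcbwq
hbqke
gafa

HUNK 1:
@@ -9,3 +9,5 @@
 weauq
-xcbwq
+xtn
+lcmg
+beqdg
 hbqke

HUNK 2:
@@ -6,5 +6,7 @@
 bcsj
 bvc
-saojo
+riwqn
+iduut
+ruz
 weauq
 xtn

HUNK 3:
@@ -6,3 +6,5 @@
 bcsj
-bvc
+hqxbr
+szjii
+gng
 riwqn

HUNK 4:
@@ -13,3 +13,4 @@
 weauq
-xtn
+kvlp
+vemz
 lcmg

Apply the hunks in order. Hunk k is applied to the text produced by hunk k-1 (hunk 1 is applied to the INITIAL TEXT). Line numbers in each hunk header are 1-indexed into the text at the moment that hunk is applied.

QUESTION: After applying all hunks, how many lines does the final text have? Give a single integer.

Hunk 1: at line 9 remove [xcbwq] add [xtn,lcmg,beqdg] -> 14 lines: vnpbf ldq ofd xydr pmjk bcsj bvc saojo weauq xtn lcmg beqdg hbqke gafa
Hunk 2: at line 6 remove [saojo] add [riwqn,iduut,ruz] -> 16 lines: vnpbf ldq ofd xydr pmjk bcsj bvc riwqn iduut ruz weauq xtn lcmg beqdg hbqke gafa
Hunk 3: at line 6 remove [bvc] add [hqxbr,szjii,gng] -> 18 lines: vnpbf ldq ofd xydr pmjk bcsj hqxbr szjii gng riwqn iduut ruz weauq xtn lcmg beqdg hbqke gafa
Hunk 4: at line 13 remove [xtn] add [kvlp,vemz] -> 19 lines: vnpbf ldq ofd xydr pmjk bcsj hqxbr szjii gng riwqn iduut ruz weauq kvlp vemz lcmg beqdg hbqke gafa
Final line count: 19

Answer: 19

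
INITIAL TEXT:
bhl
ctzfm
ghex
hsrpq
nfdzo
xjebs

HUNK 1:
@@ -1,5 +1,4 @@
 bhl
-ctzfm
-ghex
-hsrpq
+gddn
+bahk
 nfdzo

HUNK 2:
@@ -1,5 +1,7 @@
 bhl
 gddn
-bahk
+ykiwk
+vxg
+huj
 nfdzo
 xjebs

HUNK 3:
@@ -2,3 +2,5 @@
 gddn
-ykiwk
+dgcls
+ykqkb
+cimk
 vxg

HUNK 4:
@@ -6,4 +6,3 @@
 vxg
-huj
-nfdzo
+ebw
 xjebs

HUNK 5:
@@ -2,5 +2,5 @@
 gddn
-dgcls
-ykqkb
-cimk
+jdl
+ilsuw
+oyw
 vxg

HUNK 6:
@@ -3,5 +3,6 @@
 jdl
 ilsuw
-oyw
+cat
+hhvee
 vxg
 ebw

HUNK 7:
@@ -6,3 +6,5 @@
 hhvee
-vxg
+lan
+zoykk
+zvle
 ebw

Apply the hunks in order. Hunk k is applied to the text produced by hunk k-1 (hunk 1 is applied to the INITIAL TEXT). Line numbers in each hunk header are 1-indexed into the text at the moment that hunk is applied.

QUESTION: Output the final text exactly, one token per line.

Hunk 1: at line 1 remove [ctzfm,ghex,hsrpq] add [gddn,bahk] -> 5 lines: bhl gddn bahk nfdzo xjebs
Hunk 2: at line 1 remove [bahk] add [ykiwk,vxg,huj] -> 7 lines: bhl gddn ykiwk vxg huj nfdzo xjebs
Hunk 3: at line 2 remove [ykiwk] add [dgcls,ykqkb,cimk] -> 9 lines: bhl gddn dgcls ykqkb cimk vxg huj nfdzo xjebs
Hunk 4: at line 6 remove [huj,nfdzo] add [ebw] -> 8 lines: bhl gddn dgcls ykqkb cimk vxg ebw xjebs
Hunk 5: at line 2 remove [dgcls,ykqkb,cimk] add [jdl,ilsuw,oyw] -> 8 lines: bhl gddn jdl ilsuw oyw vxg ebw xjebs
Hunk 6: at line 3 remove [oyw] add [cat,hhvee] -> 9 lines: bhl gddn jdl ilsuw cat hhvee vxg ebw xjebs
Hunk 7: at line 6 remove [vxg] add [lan,zoykk,zvle] -> 11 lines: bhl gddn jdl ilsuw cat hhvee lan zoykk zvle ebw xjebs

Answer: bhl
gddn
jdl
ilsuw
cat
hhvee
lan
zoykk
zvle
ebw
xjebs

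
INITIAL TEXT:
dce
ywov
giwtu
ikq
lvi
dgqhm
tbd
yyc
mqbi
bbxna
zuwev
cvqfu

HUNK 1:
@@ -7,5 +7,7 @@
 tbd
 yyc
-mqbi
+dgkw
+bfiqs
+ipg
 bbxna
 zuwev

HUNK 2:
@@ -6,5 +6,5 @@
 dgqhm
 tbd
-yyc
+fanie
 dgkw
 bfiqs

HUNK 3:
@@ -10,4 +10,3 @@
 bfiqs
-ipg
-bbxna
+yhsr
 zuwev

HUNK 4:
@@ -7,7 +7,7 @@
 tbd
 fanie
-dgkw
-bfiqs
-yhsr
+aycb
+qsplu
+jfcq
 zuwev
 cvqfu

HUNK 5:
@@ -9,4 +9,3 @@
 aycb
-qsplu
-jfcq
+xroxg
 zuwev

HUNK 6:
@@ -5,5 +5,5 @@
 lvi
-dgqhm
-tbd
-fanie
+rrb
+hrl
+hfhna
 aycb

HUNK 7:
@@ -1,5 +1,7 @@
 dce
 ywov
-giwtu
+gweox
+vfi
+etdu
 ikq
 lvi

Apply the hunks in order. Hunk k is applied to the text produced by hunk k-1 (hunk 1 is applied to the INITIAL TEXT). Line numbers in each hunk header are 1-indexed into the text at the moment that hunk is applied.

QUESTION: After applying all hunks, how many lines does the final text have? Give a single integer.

Hunk 1: at line 7 remove [mqbi] add [dgkw,bfiqs,ipg] -> 14 lines: dce ywov giwtu ikq lvi dgqhm tbd yyc dgkw bfiqs ipg bbxna zuwev cvqfu
Hunk 2: at line 6 remove [yyc] add [fanie] -> 14 lines: dce ywov giwtu ikq lvi dgqhm tbd fanie dgkw bfiqs ipg bbxna zuwev cvqfu
Hunk 3: at line 10 remove [ipg,bbxna] add [yhsr] -> 13 lines: dce ywov giwtu ikq lvi dgqhm tbd fanie dgkw bfiqs yhsr zuwev cvqfu
Hunk 4: at line 7 remove [dgkw,bfiqs,yhsr] add [aycb,qsplu,jfcq] -> 13 lines: dce ywov giwtu ikq lvi dgqhm tbd fanie aycb qsplu jfcq zuwev cvqfu
Hunk 5: at line 9 remove [qsplu,jfcq] add [xroxg] -> 12 lines: dce ywov giwtu ikq lvi dgqhm tbd fanie aycb xroxg zuwev cvqfu
Hunk 6: at line 5 remove [dgqhm,tbd,fanie] add [rrb,hrl,hfhna] -> 12 lines: dce ywov giwtu ikq lvi rrb hrl hfhna aycb xroxg zuwev cvqfu
Hunk 7: at line 1 remove [giwtu] add [gweox,vfi,etdu] -> 14 lines: dce ywov gweox vfi etdu ikq lvi rrb hrl hfhna aycb xroxg zuwev cvqfu
Final line count: 14

Answer: 14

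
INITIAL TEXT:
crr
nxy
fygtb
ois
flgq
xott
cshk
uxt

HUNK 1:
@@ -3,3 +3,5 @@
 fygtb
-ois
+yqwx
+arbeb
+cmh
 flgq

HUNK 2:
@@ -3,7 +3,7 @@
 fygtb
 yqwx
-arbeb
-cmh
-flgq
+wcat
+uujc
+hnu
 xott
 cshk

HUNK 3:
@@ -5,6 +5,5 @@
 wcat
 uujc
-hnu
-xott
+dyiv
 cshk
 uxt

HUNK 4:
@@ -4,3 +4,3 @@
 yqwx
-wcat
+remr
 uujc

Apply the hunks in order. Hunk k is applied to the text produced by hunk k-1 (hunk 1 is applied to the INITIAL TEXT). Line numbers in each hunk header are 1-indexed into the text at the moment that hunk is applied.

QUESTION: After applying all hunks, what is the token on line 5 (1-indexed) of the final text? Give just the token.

Hunk 1: at line 3 remove [ois] add [yqwx,arbeb,cmh] -> 10 lines: crr nxy fygtb yqwx arbeb cmh flgq xott cshk uxt
Hunk 2: at line 3 remove [arbeb,cmh,flgq] add [wcat,uujc,hnu] -> 10 lines: crr nxy fygtb yqwx wcat uujc hnu xott cshk uxt
Hunk 3: at line 5 remove [hnu,xott] add [dyiv] -> 9 lines: crr nxy fygtb yqwx wcat uujc dyiv cshk uxt
Hunk 4: at line 4 remove [wcat] add [remr] -> 9 lines: crr nxy fygtb yqwx remr uujc dyiv cshk uxt
Final line 5: remr

Answer: remr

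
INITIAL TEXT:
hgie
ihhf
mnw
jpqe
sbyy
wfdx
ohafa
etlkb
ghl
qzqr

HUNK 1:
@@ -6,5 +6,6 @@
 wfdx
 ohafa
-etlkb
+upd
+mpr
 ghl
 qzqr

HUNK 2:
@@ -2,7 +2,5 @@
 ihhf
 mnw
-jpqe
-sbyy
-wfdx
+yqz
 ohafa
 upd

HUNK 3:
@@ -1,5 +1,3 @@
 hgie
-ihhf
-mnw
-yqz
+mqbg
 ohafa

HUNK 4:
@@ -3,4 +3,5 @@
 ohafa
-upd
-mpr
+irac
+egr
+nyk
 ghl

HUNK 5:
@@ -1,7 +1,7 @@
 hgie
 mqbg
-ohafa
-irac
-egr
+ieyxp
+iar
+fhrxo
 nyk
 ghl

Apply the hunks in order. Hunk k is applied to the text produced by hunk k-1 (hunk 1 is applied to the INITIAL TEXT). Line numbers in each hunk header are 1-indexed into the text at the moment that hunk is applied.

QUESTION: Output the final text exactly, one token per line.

Answer: hgie
mqbg
ieyxp
iar
fhrxo
nyk
ghl
qzqr

Derivation:
Hunk 1: at line 6 remove [etlkb] add [upd,mpr] -> 11 lines: hgie ihhf mnw jpqe sbyy wfdx ohafa upd mpr ghl qzqr
Hunk 2: at line 2 remove [jpqe,sbyy,wfdx] add [yqz] -> 9 lines: hgie ihhf mnw yqz ohafa upd mpr ghl qzqr
Hunk 3: at line 1 remove [ihhf,mnw,yqz] add [mqbg] -> 7 lines: hgie mqbg ohafa upd mpr ghl qzqr
Hunk 4: at line 3 remove [upd,mpr] add [irac,egr,nyk] -> 8 lines: hgie mqbg ohafa irac egr nyk ghl qzqr
Hunk 5: at line 1 remove [ohafa,irac,egr] add [ieyxp,iar,fhrxo] -> 8 lines: hgie mqbg ieyxp iar fhrxo nyk ghl qzqr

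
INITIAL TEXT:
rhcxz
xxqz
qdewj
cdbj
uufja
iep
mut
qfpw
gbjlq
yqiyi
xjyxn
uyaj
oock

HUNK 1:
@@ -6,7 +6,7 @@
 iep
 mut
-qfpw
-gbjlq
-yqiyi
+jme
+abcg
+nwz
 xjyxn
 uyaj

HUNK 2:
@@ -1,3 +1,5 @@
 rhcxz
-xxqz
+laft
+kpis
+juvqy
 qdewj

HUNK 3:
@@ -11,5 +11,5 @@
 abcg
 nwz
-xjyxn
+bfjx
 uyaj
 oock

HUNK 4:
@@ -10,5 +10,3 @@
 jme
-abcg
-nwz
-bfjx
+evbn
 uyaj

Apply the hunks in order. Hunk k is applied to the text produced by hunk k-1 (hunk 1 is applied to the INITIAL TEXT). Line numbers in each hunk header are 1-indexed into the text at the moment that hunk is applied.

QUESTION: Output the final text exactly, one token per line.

Hunk 1: at line 6 remove [qfpw,gbjlq,yqiyi] add [jme,abcg,nwz] -> 13 lines: rhcxz xxqz qdewj cdbj uufja iep mut jme abcg nwz xjyxn uyaj oock
Hunk 2: at line 1 remove [xxqz] add [laft,kpis,juvqy] -> 15 lines: rhcxz laft kpis juvqy qdewj cdbj uufja iep mut jme abcg nwz xjyxn uyaj oock
Hunk 3: at line 11 remove [xjyxn] add [bfjx] -> 15 lines: rhcxz laft kpis juvqy qdewj cdbj uufja iep mut jme abcg nwz bfjx uyaj oock
Hunk 4: at line 10 remove [abcg,nwz,bfjx] add [evbn] -> 13 lines: rhcxz laft kpis juvqy qdewj cdbj uufja iep mut jme evbn uyaj oock

Answer: rhcxz
laft
kpis
juvqy
qdewj
cdbj
uufja
iep
mut
jme
evbn
uyaj
oock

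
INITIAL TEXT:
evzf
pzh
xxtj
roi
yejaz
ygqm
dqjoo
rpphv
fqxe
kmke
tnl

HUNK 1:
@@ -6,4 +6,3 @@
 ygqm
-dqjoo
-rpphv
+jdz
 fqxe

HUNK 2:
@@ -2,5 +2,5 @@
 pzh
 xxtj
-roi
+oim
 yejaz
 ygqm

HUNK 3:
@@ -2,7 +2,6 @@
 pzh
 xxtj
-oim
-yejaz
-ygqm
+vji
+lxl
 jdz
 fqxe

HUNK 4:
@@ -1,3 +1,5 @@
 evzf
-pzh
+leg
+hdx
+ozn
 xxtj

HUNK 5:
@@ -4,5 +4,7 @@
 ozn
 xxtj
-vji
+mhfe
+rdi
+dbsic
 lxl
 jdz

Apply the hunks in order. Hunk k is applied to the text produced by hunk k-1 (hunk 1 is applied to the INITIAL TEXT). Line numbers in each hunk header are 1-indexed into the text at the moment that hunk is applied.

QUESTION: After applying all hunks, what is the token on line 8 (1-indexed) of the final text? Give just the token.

Hunk 1: at line 6 remove [dqjoo,rpphv] add [jdz] -> 10 lines: evzf pzh xxtj roi yejaz ygqm jdz fqxe kmke tnl
Hunk 2: at line 2 remove [roi] add [oim] -> 10 lines: evzf pzh xxtj oim yejaz ygqm jdz fqxe kmke tnl
Hunk 3: at line 2 remove [oim,yejaz,ygqm] add [vji,lxl] -> 9 lines: evzf pzh xxtj vji lxl jdz fqxe kmke tnl
Hunk 4: at line 1 remove [pzh] add [leg,hdx,ozn] -> 11 lines: evzf leg hdx ozn xxtj vji lxl jdz fqxe kmke tnl
Hunk 5: at line 4 remove [vji] add [mhfe,rdi,dbsic] -> 13 lines: evzf leg hdx ozn xxtj mhfe rdi dbsic lxl jdz fqxe kmke tnl
Final line 8: dbsic

Answer: dbsic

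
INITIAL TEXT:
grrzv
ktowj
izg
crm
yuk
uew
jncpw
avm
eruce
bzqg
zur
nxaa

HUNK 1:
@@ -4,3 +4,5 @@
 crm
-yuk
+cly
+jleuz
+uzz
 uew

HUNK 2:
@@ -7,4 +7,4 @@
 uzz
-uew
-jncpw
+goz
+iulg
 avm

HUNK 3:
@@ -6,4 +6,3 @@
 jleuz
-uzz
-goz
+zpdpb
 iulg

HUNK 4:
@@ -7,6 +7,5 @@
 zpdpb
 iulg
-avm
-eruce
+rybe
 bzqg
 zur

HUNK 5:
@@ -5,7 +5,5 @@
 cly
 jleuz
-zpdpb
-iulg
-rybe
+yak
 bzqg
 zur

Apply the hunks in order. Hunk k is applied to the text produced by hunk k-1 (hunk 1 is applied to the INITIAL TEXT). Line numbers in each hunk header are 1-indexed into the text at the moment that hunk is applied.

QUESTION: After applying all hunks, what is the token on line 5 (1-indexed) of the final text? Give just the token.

Hunk 1: at line 4 remove [yuk] add [cly,jleuz,uzz] -> 14 lines: grrzv ktowj izg crm cly jleuz uzz uew jncpw avm eruce bzqg zur nxaa
Hunk 2: at line 7 remove [uew,jncpw] add [goz,iulg] -> 14 lines: grrzv ktowj izg crm cly jleuz uzz goz iulg avm eruce bzqg zur nxaa
Hunk 3: at line 6 remove [uzz,goz] add [zpdpb] -> 13 lines: grrzv ktowj izg crm cly jleuz zpdpb iulg avm eruce bzqg zur nxaa
Hunk 4: at line 7 remove [avm,eruce] add [rybe] -> 12 lines: grrzv ktowj izg crm cly jleuz zpdpb iulg rybe bzqg zur nxaa
Hunk 5: at line 5 remove [zpdpb,iulg,rybe] add [yak] -> 10 lines: grrzv ktowj izg crm cly jleuz yak bzqg zur nxaa
Final line 5: cly

Answer: cly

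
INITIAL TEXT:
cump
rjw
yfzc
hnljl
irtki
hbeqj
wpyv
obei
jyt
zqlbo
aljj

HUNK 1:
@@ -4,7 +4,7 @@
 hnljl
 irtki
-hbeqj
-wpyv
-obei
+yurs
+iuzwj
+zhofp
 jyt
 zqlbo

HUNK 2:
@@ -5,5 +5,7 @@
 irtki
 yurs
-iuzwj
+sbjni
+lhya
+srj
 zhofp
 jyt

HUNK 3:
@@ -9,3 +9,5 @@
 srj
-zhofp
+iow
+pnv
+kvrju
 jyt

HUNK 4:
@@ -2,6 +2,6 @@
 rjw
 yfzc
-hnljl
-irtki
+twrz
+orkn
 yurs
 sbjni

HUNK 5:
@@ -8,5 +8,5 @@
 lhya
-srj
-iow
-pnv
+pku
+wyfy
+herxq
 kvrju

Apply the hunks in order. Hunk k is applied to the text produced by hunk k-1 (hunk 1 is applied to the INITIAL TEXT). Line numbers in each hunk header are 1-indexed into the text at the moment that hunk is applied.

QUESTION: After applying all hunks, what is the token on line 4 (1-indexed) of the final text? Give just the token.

Hunk 1: at line 4 remove [hbeqj,wpyv,obei] add [yurs,iuzwj,zhofp] -> 11 lines: cump rjw yfzc hnljl irtki yurs iuzwj zhofp jyt zqlbo aljj
Hunk 2: at line 5 remove [iuzwj] add [sbjni,lhya,srj] -> 13 lines: cump rjw yfzc hnljl irtki yurs sbjni lhya srj zhofp jyt zqlbo aljj
Hunk 3: at line 9 remove [zhofp] add [iow,pnv,kvrju] -> 15 lines: cump rjw yfzc hnljl irtki yurs sbjni lhya srj iow pnv kvrju jyt zqlbo aljj
Hunk 4: at line 2 remove [hnljl,irtki] add [twrz,orkn] -> 15 lines: cump rjw yfzc twrz orkn yurs sbjni lhya srj iow pnv kvrju jyt zqlbo aljj
Hunk 5: at line 8 remove [srj,iow,pnv] add [pku,wyfy,herxq] -> 15 lines: cump rjw yfzc twrz orkn yurs sbjni lhya pku wyfy herxq kvrju jyt zqlbo aljj
Final line 4: twrz

Answer: twrz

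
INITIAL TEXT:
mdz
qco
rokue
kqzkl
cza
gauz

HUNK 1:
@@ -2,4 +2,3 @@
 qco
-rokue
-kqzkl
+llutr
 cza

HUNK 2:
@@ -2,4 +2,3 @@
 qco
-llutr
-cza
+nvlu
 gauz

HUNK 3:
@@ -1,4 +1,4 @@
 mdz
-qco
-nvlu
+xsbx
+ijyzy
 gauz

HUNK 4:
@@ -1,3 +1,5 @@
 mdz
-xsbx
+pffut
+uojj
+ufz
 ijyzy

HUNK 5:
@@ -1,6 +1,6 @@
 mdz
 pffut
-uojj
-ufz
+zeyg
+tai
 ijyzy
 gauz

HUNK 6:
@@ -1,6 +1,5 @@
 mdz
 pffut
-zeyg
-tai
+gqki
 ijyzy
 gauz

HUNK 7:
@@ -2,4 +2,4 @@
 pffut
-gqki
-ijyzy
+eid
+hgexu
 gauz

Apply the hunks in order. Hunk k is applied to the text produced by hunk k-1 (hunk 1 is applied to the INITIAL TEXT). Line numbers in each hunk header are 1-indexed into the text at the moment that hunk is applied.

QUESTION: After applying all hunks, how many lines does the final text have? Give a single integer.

Answer: 5

Derivation:
Hunk 1: at line 2 remove [rokue,kqzkl] add [llutr] -> 5 lines: mdz qco llutr cza gauz
Hunk 2: at line 2 remove [llutr,cza] add [nvlu] -> 4 lines: mdz qco nvlu gauz
Hunk 3: at line 1 remove [qco,nvlu] add [xsbx,ijyzy] -> 4 lines: mdz xsbx ijyzy gauz
Hunk 4: at line 1 remove [xsbx] add [pffut,uojj,ufz] -> 6 lines: mdz pffut uojj ufz ijyzy gauz
Hunk 5: at line 1 remove [uojj,ufz] add [zeyg,tai] -> 6 lines: mdz pffut zeyg tai ijyzy gauz
Hunk 6: at line 1 remove [zeyg,tai] add [gqki] -> 5 lines: mdz pffut gqki ijyzy gauz
Hunk 7: at line 2 remove [gqki,ijyzy] add [eid,hgexu] -> 5 lines: mdz pffut eid hgexu gauz
Final line count: 5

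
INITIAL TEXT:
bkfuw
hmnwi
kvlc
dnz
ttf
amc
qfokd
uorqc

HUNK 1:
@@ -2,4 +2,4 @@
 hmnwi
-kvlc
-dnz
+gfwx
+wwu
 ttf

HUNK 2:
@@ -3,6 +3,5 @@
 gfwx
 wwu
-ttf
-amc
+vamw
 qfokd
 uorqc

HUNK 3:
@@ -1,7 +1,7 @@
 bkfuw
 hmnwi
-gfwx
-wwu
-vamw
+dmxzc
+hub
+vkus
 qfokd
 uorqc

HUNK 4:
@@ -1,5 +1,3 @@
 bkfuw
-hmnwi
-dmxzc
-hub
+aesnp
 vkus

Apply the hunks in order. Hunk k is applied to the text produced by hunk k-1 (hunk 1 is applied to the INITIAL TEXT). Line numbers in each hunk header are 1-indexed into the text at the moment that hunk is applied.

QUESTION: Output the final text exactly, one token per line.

Hunk 1: at line 2 remove [kvlc,dnz] add [gfwx,wwu] -> 8 lines: bkfuw hmnwi gfwx wwu ttf amc qfokd uorqc
Hunk 2: at line 3 remove [ttf,amc] add [vamw] -> 7 lines: bkfuw hmnwi gfwx wwu vamw qfokd uorqc
Hunk 3: at line 1 remove [gfwx,wwu,vamw] add [dmxzc,hub,vkus] -> 7 lines: bkfuw hmnwi dmxzc hub vkus qfokd uorqc
Hunk 4: at line 1 remove [hmnwi,dmxzc,hub] add [aesnp] -> 5 lines: bkfuw aesnp vkus qfokd uorqc

Answer: bkfuw
aesnp
vkus
qfokd
uorqc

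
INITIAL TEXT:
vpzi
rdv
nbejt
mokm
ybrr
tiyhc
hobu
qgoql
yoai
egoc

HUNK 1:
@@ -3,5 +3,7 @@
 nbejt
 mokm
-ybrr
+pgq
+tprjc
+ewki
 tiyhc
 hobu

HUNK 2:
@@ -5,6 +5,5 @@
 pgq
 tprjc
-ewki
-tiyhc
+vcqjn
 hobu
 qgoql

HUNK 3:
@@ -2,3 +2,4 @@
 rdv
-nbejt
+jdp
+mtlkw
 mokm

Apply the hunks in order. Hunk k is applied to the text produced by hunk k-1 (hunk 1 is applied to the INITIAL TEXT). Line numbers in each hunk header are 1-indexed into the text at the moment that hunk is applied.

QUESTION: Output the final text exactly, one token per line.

Hunk 1: at line 3 remove [ybrr] add [pgq,tprjc,ewki] -> 12 lines: vpzi rdv nbejt mokm pgq tprjc ewki tiyhc hobu qgoql yoai egoc
Hunk 2: at line 5 remove [ewki,tiyhc] add [vcqjn] -> 11 lines: vpzi rdv nbejt mokm pgq tprjc vcqjn hobu qgoql yoai egoc
Hunk 3: at line 2 remove [nbejt] add [jdp,mtlkw] -> 12 lines: vpzi rdv jdp mtlkw mokm pgq tprjc vcqjn hobu qgoql yoai egoc

Answer: vpzi
rdv
jdp
mtlkw
mokm
pgq
tprjc
vcqjn
hobu
qgoql
yoai
egoc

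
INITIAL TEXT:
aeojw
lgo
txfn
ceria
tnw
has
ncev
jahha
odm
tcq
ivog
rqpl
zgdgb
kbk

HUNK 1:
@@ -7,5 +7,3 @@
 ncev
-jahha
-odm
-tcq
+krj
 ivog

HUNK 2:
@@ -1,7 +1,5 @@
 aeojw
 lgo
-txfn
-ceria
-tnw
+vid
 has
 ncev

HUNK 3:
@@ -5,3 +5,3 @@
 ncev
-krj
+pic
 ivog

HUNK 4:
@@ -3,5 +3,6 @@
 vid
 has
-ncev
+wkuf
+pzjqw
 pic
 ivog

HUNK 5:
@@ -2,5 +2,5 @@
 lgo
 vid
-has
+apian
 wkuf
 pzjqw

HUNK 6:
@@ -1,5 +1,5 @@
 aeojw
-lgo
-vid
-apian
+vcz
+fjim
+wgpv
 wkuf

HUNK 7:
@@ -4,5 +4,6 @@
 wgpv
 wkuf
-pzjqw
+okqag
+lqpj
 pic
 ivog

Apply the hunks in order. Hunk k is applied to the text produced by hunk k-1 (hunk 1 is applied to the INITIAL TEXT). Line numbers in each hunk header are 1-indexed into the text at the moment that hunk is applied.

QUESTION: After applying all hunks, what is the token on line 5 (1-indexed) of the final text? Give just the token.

Hunk 1: at line 7 remove [jahha,odm,tcq] add [krj] -> 12 lines: aeojw lgo txfn ceria tnw has ncev krj ivog rqpl zgdgb kbk
Hunk 2: at line 1 remove [txfn,ceria,tnw] add [vid] -> 10 lines: aeojw lgo vid has ncev krj ivog rqpl zgdgb kbk
Hunk 3: at line 5 remove [krj] add [pic] -> 10 lines: aeojw lgo vid has ncev pic ivog rqpl zgdgb kbk
Hunk 4: at line 3 remove [ncev] add [wkuf,pzjqw] -> 11 lines: aeojw lgo vid has wkuf pzjqw pic ivog rqpl zgdgb kbk
Hunk 5: at line 2 remove [has] add [apian] -> 11 lines: aeojw lgo vid apian wkuf pzjqw pic ivog rqpl zgdgb kbk
Hunk 6: at line 1 remove [lgo,vid,apian] add [vcz,fjim,wgpv] -> 11 lines: aeojw vcz fjim wgpv wkuf pzjqw pic ivog rqpl zgdgb kbk
Hunk 7: at line 4 remove [pzjqw] add [okqag,lqpj] -> 12 lines: aeojw vcz fjim wgpv wkuf okqag lqpj pic ivog rqpl zgdgb kbk
Final line 5: wkuf

Answer: wkuf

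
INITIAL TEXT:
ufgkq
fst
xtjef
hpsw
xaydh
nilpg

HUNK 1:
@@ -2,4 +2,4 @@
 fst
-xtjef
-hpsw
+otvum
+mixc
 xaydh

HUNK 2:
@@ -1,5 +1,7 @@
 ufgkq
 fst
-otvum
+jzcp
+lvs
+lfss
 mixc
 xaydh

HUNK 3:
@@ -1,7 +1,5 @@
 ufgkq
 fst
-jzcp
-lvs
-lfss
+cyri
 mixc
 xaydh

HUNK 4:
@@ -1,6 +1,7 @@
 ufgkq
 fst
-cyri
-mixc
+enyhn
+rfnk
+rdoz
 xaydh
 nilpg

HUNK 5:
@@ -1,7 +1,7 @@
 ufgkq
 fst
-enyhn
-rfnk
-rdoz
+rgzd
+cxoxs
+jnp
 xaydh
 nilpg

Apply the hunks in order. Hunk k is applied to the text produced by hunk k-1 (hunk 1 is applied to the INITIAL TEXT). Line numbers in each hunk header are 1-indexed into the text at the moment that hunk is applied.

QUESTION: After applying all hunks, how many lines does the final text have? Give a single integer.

Hunk 1: at line 2 remove [xtjef,hpsw] add [otvum,mixc] -> 6 lines: ufgkq fst otvum mixc xaydh nilpg
Hunk 2: at line 1 remove [otvum] add [jzcp,lvs,lfss] -> 8 lines: ufgkq fst jzcp lvs lfss mixc xaydh nilpg
Hunk 3: at line 1 remove [jzcp,lvs,lfss] add [cyri] -> 6 lines: ufgkq fst cyri mixc xaydh nilpg
Hunk 4: at line 1 remove [cyri,mixc] add [enyhn,rfnk,rdoz] -> 7 lines: ufgkq fst enyhn rfnk rdoz xaydh nilpg
Hunk 5: at line 1 remove [enyhn,rfnk,rdoz] add [rgzd,cxoxs,jnp] -> 7 lines: ufgkq fst rgzd cxoxs jnp xaydh nilpg
Final line count: 7

Answer: 7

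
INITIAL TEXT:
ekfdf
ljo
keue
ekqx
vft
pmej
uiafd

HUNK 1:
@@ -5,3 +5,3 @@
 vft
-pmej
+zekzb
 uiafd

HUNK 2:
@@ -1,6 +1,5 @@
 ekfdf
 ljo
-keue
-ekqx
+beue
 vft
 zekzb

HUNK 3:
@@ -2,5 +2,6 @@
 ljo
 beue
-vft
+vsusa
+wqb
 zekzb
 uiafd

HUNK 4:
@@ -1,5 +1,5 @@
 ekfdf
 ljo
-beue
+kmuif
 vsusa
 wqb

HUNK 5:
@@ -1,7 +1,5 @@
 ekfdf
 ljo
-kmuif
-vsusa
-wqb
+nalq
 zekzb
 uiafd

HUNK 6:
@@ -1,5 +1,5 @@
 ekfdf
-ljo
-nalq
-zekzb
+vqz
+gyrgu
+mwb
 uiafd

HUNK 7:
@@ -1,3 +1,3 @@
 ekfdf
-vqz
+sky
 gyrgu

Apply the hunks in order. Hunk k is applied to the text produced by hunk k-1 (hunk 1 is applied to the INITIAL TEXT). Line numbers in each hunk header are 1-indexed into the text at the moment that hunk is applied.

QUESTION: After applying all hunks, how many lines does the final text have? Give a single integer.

Hunk 1: at line 5 remove [pmej] add [zekzb] -> 7 lines: ekfdf ljo keue ekqx vft zekzb uiafd
Hunk 2: at line 1 remove [keue,ekqx] add [beue] -> 6 lines: ekfdf ljo beue vft zekzb uiafd
Hunk 3: at line 2 remove [vft] add [vsusa,wqb] -> 7 lines: ekfdf ljo beue vsusa wqb zekzb uiafd
Hunk 4: at line 1 remove [beue] add [kmuif] -> 7 lines: ekfdf ljo kmuif vsusa wqb zekzb uiafd
Hunk 5: at line 1 remove [kmuif,vsusa,wqb] add [nalq] -> 5 lines: ekfdf ljo nalq zekzb uiafd
Hunk 6: at line 1 remove [ljo,nalq,zekzb] add [vqz,gyrgu,mwb] -> 5 lines: ekfdf vqz gyrgu mwb uiafd
Hunk 7: at line 1 remove [vqz] add [sky] -> 5 lines: ekfdf sky gyrgu mwb uiafd
Final line count: 5

Answer: 5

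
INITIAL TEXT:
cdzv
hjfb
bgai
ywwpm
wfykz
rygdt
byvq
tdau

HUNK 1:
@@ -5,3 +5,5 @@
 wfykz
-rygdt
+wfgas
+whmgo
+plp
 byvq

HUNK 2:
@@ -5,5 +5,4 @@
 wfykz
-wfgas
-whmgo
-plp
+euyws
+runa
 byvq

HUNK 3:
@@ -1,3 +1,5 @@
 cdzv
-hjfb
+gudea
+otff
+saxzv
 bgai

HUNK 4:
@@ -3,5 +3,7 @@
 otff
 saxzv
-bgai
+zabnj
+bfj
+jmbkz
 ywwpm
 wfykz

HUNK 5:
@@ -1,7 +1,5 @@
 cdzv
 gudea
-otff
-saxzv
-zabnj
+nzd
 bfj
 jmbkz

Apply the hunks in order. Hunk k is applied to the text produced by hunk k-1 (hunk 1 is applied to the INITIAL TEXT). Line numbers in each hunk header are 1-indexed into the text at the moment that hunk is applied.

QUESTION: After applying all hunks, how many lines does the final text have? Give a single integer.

Answer: 11

Derivation:
Hunk 1: at line 5 remove [rygdt] add [wfgas,whmgo,plp] -> 10 lines: cdzv hjfb bgai ywwpm wfykz wfgas whmgo plp byvq tdau
Hunk 2: at line 5 remove [wfgas,whmgo,plp] add [euyws,runa] -> 9 lines: cdzv hjfb bgai ywwpm wfykz euyws runa byvq tdau
Hunk 3: at line 1 remove [hjfb] add [gudea,otff,saxzv] -> 11 lines: cdzv gudea otff saxzv bgai ywwpm wfykz euyws runa byvq tdau
Hunk 4: at line 3 remove [bgai] add [zabnj,bfj,jmbkz] -> 13 lines: cdzv gudea otff saxzv zabnj bfj jmbkz ywwpm wfykz euyws runa byvq tdau
Hunk 5: at line 1 remove [otff,saxzv,zabnj] add [nzd] -> 11 lines: cdzv gudea nzd bfj jmbkz ywwpm wfykz euyws runa byvq tdau
Final line count: 11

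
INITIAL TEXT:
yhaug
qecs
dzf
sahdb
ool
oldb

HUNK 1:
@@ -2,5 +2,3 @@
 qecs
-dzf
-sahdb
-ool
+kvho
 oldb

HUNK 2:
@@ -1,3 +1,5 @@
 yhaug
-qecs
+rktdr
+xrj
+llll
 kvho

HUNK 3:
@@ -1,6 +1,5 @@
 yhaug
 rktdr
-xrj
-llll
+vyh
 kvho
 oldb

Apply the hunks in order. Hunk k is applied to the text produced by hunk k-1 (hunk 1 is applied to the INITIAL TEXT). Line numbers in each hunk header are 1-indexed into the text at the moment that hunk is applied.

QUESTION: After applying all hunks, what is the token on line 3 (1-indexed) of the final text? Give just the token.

Hunk 1: at line 2 remove [dzf,sahdb,ool] add [kvho] -> 4 lines: yhaug qecs kvho oldb
Hunk 2: at line 1 remove [qecs] add [rktdr,xrj,llll] -> 6 lines: yhaug rktdr xrj llll kvho oldb
Hunk 3: at line 1 remove [xrj,llll] add [vyh] -> 5 lines: yhaug rktdr vyh kvho oldb
Final line 3: vyh

Answer: vyh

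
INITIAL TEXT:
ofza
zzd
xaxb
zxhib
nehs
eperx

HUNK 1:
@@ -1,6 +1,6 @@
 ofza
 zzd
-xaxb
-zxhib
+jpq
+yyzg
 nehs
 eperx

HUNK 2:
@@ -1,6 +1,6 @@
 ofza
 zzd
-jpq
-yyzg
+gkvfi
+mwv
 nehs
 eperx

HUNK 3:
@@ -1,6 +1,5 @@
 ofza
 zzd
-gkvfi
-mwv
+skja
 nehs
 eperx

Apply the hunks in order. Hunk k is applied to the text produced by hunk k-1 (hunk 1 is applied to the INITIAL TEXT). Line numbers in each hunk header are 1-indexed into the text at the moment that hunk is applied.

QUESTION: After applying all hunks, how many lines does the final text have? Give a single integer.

Hunk 1: at line 1 remove [xaxb,zxhib] add [jpq,yyzg] -> 6 lines: ofza zzd jpq yyzg nehs eperx
Hunk 2: at line 1 remove [jpq,yyzg] add [gkvfi,mwv] -> 6 lines: ofza zzd gkvfi mwv nehs eperx
Hunk 3: at line 1 remove [gkvfi,mwv] add [skja] -> 5 lines: ofza zzd skja nehs eperx
Final line count: 5

Answer: 5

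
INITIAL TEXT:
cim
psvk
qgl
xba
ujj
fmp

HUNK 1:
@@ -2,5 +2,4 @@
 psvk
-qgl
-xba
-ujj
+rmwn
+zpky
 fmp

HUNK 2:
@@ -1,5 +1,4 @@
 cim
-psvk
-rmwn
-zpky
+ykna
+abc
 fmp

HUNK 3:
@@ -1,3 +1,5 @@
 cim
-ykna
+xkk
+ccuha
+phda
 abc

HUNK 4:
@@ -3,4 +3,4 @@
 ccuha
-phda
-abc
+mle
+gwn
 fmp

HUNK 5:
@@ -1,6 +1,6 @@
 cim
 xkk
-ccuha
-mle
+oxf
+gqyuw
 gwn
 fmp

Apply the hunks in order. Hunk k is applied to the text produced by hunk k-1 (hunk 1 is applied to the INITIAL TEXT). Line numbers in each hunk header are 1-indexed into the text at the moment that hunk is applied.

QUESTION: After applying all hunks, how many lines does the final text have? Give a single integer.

Answer: 6

Derivation:
Hunk 1: at line 2 remove [qgl,xba,ujj] add [rmwn,zpky] -> 5 lines: cim psvk rmwn zpky fmp
Hunk 2: at line 1 remove [psvk,rmwn,zpky] add [ykna,abc] -> 4 lines: cim ykna abc fmp
Hunk 3: at line 1 remove [ykna] add [xkk,ccuha,phda] -> 6 lines: cim xkk ccuha phda abc fmp
Hunk 4: at line 3 remove [phda,abc] add [mle,gwn] -> 6 lines: cim xkk ccuha mle gwn fmp
Hunk 5: at line 1 remove [ccuha,mle] add [oxf,gqyuw] -> 6 lines: cim xkk oxf gqyuw gwn fmp
Final line count: 6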